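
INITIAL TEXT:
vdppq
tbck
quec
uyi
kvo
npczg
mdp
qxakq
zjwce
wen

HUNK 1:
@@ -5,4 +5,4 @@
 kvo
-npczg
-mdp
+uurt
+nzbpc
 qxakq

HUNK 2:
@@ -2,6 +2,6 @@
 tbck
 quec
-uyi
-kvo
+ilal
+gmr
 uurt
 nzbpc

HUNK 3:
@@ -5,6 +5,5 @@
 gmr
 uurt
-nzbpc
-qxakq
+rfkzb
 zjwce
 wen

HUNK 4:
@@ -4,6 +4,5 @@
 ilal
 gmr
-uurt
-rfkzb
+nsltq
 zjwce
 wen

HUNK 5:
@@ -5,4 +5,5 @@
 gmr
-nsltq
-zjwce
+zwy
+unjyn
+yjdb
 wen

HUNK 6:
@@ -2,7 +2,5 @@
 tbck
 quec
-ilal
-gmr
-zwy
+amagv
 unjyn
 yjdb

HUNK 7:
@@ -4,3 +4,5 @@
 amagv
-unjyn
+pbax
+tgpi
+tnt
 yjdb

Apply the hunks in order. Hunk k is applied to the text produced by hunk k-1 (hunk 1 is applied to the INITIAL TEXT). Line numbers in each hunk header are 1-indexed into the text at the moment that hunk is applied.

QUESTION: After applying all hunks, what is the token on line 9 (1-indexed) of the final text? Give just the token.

Hunk 1: at line 5 remove [npczg,mdp] add [uurt,nzbpc] -> 10 lines: vdppq tbck quec uyi kvo uurt nzbpc qxakq zjwce wen
Hunk 2: at line 2 remove [uyi,kvo] add [ilal,gmr] -> 10 lines: vdppq tbck quec ilal gmr uurt nzbpc qxakq zjwce wen
Hunk 3: at line 5 remove [nzbpc,qxakq] add [rfkzb] -> 9 lines: vdppq tbck quec ilal gmr uurt rfkzb zjwce wen
Hunk 4: at line 4 remove [uurt,rfkzb] add [nsltq] -> 8 lines: vdppq tbck quec ilal gmr nsltq zjwce wen
Hunk 5: at line 5 remove [nsltq,zjwce] add [zwy,unjyn,yjdb] -> 9 lines: vdppq tbck quec ilal gmr zwy unjyn yjdb wen
Hunk 6: at line 2 remove [ilal,gmr,zwy] add [amagv] -> 7 lines: vdppq tbck quec amagv unjyn yjdb wen
Hunk 7: at line 4 remove [unjyn] add [pbax,tgpi,tnt] -> 9 lines: vdppq tbck quec amagv pbax tgpi tnt yjdb wen
Final line 9: wen

Answer: wen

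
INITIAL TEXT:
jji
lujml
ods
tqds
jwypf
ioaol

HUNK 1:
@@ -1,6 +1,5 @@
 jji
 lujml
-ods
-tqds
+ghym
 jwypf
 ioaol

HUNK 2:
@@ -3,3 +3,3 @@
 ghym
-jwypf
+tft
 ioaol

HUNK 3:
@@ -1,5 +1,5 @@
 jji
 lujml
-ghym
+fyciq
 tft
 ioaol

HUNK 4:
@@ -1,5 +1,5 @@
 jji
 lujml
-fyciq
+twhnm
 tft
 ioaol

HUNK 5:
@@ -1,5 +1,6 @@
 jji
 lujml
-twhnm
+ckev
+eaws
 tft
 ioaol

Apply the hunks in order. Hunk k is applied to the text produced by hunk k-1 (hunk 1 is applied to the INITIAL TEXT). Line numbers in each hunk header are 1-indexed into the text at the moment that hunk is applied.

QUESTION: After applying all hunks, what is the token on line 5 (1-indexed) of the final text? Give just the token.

Hunk 1: at line 1 remove [ods,tqds] add [ghym] -> 5 lines: jji lujml ghym jwypf ioaol
Hunk 2: at line 3 remove [jwypf] add [tft] -> 5 lines: jji lujml ghym tft ioaol
Hunk 3: at line 1 remove [ghym] add [fyciq] -> 5 lines: jji lujml fyciq tft ioaol
Hunk 4: at line 1 remove [fyciq] add [twhnm] -> 5 lines: jji lujml twhnm tft ioaol
Hunk 5: at line 1 remove [twhnm] add [ckev,eaws] -> 6 lines: jji lujml ckev eaws tft ioaol
Final line 5: tft

Answer: tft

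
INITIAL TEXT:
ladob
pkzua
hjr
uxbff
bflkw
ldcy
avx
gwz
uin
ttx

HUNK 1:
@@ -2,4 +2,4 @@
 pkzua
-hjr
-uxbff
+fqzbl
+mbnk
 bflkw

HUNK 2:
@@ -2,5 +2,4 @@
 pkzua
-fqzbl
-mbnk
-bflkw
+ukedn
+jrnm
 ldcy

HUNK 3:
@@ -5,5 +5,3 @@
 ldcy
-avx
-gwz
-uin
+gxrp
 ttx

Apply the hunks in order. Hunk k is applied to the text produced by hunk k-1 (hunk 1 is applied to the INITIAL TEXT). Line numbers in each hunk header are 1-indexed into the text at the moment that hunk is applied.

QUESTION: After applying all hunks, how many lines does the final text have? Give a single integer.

Hunk 1: at line 2 remove [hjr,uxbff] add [fqzbl,mbnk] -> 10 lines: ladob pkzua fqzbl mbnk bflkw ldcy avx gwz uin ttx
Hunk 2: at line 2 remove [fqzbl,mbnk,bflkw] add [ukedn,jrnm] -> 9 lines: ladob pkzua ukedn jrnm ldcy avx gwz uin ttx
Hunk 3: at line 5 remove [avx,gwz,uin] add [gxrp] -> 7 lines: ladob pkzua ukedn jrnm ldcy gxrp ttx
Final line count: 7

Answer: 7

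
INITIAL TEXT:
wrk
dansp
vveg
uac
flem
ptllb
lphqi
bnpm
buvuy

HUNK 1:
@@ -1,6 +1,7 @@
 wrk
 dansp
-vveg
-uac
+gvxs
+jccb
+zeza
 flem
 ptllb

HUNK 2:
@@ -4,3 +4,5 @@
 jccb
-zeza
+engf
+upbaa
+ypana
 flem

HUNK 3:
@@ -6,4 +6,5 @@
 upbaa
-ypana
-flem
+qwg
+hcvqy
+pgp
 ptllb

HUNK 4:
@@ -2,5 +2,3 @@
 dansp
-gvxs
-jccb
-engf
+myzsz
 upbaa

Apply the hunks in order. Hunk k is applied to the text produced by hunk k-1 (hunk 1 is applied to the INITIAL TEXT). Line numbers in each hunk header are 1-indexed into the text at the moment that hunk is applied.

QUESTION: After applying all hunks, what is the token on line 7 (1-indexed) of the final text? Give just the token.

Hunk 1: at line 1 remove [vveg,uac] add [gvxs,jccb,zeza] -> 10 lines: wrk dansp gvxs jccb zeza flem ptllb lphqi bnpm buvuy
Hunk 2: at line 4 remove [zeza] add [engf,upbaa,ypana] -> 12 lines: wrk dansp gvxs jccb engf upbaa ypana flem ptllb lphqi bnpm buvuy
Hunk 3: at line 6 remove [ypana,flem] add [qwg,hcvqy,pgp] -> 13 lines: wrk dansp gvxs jccb engf upbaa qwg hcvqy pgp ptllb lphqi bnpm buvuy
Hunk 4: at line 2 remove [gvxs,jccb,engf] add [myzsz] -> 11 lines: wrk dansp myzsz upbaa qwg hcvqy pgp ptllb lphqi bnpm buvuy
Final line 7: pgp

Answer: pgp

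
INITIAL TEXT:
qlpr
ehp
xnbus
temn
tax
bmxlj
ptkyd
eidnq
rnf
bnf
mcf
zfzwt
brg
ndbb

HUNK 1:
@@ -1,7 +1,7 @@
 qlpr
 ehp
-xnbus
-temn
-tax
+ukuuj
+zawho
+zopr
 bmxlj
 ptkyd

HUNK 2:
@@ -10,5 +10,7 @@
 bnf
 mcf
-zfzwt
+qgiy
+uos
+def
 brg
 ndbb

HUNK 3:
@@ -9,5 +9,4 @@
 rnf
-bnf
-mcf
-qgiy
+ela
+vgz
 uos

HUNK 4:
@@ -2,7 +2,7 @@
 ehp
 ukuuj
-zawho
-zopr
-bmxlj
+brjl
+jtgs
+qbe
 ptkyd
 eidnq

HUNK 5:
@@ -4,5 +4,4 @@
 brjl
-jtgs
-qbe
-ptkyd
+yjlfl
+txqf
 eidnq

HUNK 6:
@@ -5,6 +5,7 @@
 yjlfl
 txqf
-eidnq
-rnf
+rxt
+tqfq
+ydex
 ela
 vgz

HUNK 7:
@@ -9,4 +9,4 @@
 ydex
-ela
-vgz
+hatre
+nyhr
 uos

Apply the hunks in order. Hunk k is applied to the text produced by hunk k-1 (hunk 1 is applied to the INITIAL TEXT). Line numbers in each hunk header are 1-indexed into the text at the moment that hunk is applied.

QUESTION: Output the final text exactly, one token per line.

Answer: qlpr
ehp
ukuuj
brjl
yjlfl
txqf
rxt
tqfq
ydex
hatre
nyhr
uos
def
brg
ndbb

Derivation:
Hunk 1: at line 1 remove [xnbus,temn,tax] add [ukuuj,zawho,zopr] -> 14 lines: qlpr ehp ukuuj zawho zopr bmxlj ptkyd eidnq rnf bnf mcf zfzwt brg ndbb
Hunk 2: at line 10 remove [zfzwt] add [qgiy,uos,def] -> 16 lines: qlpr ehp ukuuj zawho zopr bmxlj ptkyd eidnq rnf bnf mcf qgiy uos def brg ndbb
Hunk 3: at line 9 remove [bnf,mcf,qgiy] add [ela,vgz] -> 15 lines: qlpr ehp ukuuj zawho zopr bmxlj ptkyd eidnq rnf ela vgz uos def brg ndbb
Hunk 4: at line 2 remove [zawho,zopr,bmxlj] add [brjl,jtgs,qbe] -> 15 lines: qlpr ehp ukuuj brjl jtgs qbe ptkyd eidnq rnf ela vgz uos def brg ndbb
Hunk 5: at line 4 remove [jtgs,qbe,ptkyd] add [yjlfl,txqf] -> 14 lines: qlpr ehp ukuuj brjl yjlfl txqf eidnq rnf ela vgz uos def brg ndbb
Hunk 6: at line 5 remove [eidnq,rnf] add [rxt,tqfq,ydex] -> 15 lines: qlpr ehp ukuuj brjl yjlfl txqf rxt tqfq ydex ela vgz uos def brg ndbb
Hunk 7: at line 9 remove [ela,vgz] add [hatre,nyhr] -> 15 lines: qlpr ehp ukuuj brjl yjlfl txqf rxt tqfq ydex hatre nyhr uos def brg ndbb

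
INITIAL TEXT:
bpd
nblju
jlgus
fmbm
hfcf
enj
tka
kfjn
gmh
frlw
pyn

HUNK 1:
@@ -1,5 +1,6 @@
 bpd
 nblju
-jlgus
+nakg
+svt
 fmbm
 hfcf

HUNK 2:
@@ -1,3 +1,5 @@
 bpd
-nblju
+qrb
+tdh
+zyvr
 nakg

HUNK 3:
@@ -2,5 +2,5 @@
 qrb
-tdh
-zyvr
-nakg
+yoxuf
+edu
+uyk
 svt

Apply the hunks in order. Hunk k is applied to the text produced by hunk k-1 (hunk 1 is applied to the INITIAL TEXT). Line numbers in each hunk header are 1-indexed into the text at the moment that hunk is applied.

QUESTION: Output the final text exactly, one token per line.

Hunk 1: at line 1 remove [jlgus] add [nakg,svt] -> 12 lines: bpd nblju nakg svt fmbm hfcf enj tka kfjn gmh frlw pyn
Hunk 2: at line 1 remove [nblju] add [qrb,tdh,zyvr] -> 14 lines: bpd qrb tdh zyvr nakg svt fmbm hfcf enj tka kfjn gmh frlw pyn
Hunk 3: at line 2 remove [tdh,zyvr,nakg] add [yoxuf,edu,uyk] -> 14 lines: bpd qrb yoxuf edu uyk svt fmbm hfcf enj tka kfjn gmh frlw pyn

Answer: bpd
qrb
yoxuf
edu
uyk
svt
fmbm
hfcf
enj
tka
kfjn
gmh
frlw
pyn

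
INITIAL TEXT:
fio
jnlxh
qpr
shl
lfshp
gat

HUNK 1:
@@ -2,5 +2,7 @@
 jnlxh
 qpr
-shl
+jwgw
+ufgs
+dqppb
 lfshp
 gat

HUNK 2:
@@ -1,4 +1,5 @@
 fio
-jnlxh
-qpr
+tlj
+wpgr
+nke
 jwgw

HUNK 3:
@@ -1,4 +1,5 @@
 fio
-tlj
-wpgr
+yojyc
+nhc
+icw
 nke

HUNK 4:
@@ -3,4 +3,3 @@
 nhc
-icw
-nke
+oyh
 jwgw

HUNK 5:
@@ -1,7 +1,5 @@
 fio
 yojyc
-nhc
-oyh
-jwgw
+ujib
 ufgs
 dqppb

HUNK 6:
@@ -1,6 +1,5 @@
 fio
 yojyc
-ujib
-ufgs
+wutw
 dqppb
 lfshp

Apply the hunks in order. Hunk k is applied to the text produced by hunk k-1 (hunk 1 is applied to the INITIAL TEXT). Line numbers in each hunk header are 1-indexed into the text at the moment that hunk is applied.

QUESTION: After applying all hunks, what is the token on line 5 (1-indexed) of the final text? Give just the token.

Hunk 1: at line 2 remove [shl] add [jwgw,ufgs,dqppb] -> 8 lines: fio jnlxh qpr jwgw ufgs dqppb lfshp gat
Hunk 2: at line 1 remove [jnlxh,qpr] add [tlj,wpgr,nke] -> 9 lines: fio tlj wpgr nke jwgw ufgs dqppb lfshp gat
Hunk 3: at line 1 remove [tlj,wpgr] add [yojyc,nhc,icw] -> 10 lines: fio yojyc nhc icw nke jwgw ufgs dqppb lfshp gat
Hunk 4: at line 3 remove [icw,nke] add [oyh] -> 9 lines: fio yojyc nhc oyh jwgw ufgs dqppb lfshp gat
Hunk 5: at line 1 remove [nhc,oyh,jwgw] add [ujib] -> 7 lines: fio yojyc ujib ufgs dqppb lfshp gat
Hunk 6: at line 1 remove [ujib,ufgs] add [wutw] -> 6 lines: fio yojyc wutw dqppb lfshp gat
Final line 5: lfshp

Answer: lfshp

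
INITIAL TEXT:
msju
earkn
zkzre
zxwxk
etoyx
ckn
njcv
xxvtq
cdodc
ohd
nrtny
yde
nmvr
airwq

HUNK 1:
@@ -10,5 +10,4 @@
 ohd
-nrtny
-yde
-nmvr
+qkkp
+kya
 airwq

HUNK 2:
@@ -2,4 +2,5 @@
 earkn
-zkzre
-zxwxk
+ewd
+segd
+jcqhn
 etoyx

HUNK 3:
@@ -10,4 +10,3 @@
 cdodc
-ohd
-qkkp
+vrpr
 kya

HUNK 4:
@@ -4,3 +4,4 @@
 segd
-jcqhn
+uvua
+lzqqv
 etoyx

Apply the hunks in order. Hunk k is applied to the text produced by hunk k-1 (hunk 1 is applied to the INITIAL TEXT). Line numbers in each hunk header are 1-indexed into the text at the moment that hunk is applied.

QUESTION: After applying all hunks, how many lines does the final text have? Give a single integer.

Answer: 14

Derivation:
Hunk 1: at line 10 remove [nrtny,yde,nmvr] add [qkkp,kya] -> 13 lines: msju earkn zkzre zxwxk etoyx ckn njcv xxvtq cdodc ohd qkkp kya airwq
Hunk 2: at line 2 remove [zkzre,zxwxk] add [ewd,segd,jcqhn] -> 14 lines: msju earkn ewd segd jcqhn etoyx ckn njcv xxvtq cdodc ohd qkkp kya airwq
Hunk 3: at line 10 remove [ohd,qkkp] add [vrpr] -> 13 lines: msju earkn ewd segd jcqhn etoyx ckn njcv xxvtq cdodc vrpr kya airwq
Hunk 4: at line 4 remove [jcqhn] add [uvua,lzqqv] -> 14 lines: msju earkn ewd segd uvua lzqqv etoyx ckn njcv xxvtq cdodc vrpr kya airwq
Final line count: 14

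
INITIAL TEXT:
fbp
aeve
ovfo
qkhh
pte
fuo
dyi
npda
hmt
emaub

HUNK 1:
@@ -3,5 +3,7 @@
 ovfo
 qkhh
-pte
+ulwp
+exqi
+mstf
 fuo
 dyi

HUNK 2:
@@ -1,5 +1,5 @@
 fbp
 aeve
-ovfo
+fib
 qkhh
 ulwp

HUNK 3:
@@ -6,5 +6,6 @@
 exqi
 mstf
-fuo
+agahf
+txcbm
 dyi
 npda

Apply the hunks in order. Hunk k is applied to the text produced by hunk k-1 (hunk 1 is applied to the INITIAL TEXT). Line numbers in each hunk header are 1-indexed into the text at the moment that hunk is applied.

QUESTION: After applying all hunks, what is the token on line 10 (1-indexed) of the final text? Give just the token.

Answer: dyi

Derivation:
Hunk 1: at line 3 remove [pte] add [ulwp,exqi,mstf] -> 12 lines: fbp aeve ovfo qkhh ulwp exqi mstf fuo dyi npda hmt emaub
Hunk 2: at line 1 remove [ovfo] add [fib] -> 12 lines: fbp aeve fib qkhh ulwp exqi mstf fuo dyi npda hmt emaub
Hunk 3: at line 6 remove [fuo] add [agahf,txcbm] -> 13 lines: fbp aeve fib qkhh ulwp exqi mstf agahf txcbm dyi npda hmt emaub
Final line 10: dyi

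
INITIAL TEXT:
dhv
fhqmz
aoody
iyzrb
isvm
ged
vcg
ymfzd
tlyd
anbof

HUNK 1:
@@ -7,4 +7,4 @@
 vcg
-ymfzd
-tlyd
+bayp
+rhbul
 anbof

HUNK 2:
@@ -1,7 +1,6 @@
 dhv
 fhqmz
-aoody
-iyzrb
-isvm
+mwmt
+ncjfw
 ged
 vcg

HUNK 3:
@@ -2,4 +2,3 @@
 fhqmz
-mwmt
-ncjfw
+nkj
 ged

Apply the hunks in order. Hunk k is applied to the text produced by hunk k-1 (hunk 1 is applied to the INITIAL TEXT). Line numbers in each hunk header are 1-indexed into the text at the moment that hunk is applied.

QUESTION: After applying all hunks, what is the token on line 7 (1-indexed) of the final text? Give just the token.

Hunk 1: at line 7 remove [ymfzd,tlyd] add [bayp,rhbul] -> 10 lines: dhv fhqmz aoody iyzrb isvm ged vcg bayp rhbul anbof
Hunk 2: at line 1 remove [aoody,iyzrb,isvm] add [mwmt,ncjfw] -> 9 lines: dhv fhqmz mwmt ncjfw ged vcg bayp rhbul anbof
Hunk 3: at line 2 remove [mwmt,ncjfw] add [nkj] -> 8 lines: dhv fhqmz nkj ged vcg bayp rhbul anbof
Final line 7: rhbul

Answer: rhbul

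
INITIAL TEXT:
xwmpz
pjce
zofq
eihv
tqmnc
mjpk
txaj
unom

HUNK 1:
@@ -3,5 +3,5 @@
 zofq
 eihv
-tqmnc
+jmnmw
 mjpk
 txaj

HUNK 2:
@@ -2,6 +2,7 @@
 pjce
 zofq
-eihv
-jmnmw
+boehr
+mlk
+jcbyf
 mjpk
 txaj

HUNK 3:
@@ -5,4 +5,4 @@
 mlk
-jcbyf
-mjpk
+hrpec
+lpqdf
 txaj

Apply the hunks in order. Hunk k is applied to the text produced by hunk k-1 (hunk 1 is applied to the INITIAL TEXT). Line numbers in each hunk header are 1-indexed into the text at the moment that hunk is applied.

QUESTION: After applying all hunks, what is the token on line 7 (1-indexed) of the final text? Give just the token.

Hunk 1: at line 3 remove [tqmnc] add [jmnmw] -> 8 lines: xwmpz pjce zofq eihv jmnmw mjpk txaj unom
Hunk 2: at line 2 remove [eihv,jmnmw] add [boehr,mlk,jcbyf] -> 9 lines: xwmpz pjce zofq boehr mlk jcbyf mjpk txaj unom
Hunk 3: at line 5 remove [jcbyf,mjpk] add [hrpec,lpqdf] -> 9 lines: xwmpz pjce zofq boehr mlk hrpec lpqdf txaj unom
Final line 7: lpqdf

Answer: lpqdf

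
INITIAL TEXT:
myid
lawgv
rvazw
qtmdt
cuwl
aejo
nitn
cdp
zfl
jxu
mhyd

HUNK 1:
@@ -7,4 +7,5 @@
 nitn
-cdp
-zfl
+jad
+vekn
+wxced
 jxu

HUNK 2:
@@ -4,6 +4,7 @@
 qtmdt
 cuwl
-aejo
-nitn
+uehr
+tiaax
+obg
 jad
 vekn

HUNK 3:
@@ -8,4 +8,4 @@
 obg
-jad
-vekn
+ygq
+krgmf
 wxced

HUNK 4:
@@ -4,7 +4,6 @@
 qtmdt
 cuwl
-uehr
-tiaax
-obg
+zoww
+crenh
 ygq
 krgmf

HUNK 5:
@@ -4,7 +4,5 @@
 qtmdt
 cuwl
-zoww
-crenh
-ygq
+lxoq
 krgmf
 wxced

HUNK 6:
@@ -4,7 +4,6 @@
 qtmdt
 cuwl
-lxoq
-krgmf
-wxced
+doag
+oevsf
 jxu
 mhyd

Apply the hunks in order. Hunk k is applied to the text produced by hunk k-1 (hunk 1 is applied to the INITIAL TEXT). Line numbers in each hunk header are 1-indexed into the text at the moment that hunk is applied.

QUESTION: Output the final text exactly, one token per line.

Answer: myid
lawgv
rvazw
qtmdt
cuwl
doag
oevsf
jxu
mhyd

Derivation:
Hunk 1: at line 7 remove [cdp,zfl] add [jad,vekn,wxced] -> 12 lines: myid lawgv rvazw qtmdt cuwl aejo nitn jad vekn wxced jxu mhyd
Hunk 2: at line 4 remove [aejo,nitn] add [uehr,tiaax,obg] -> 13 lines: myid lawgv rvazw qtmdt cuwl uehr tiaax obg jad vekn wxced jxu mhyd
Hunk 3: at line 8 remove [jad,vekn] add [ygq,krgmf] -> 13 lines: myid lawgv rvazw qtmdt cuwl uehr tiaax obg ygq krgmf wxced jxu mhyd
Hunk 4: at line 4 remove [uehr,tiaax,obg] add [zoww,crenh] -> 12 lines: myid lawgv rvazw qtmdt cuwl zoww crenh ygq krgmf wxced jxu mhyd
Hunk 5: at line 4 remove [zoww,crenh,ygq] add [lxoq] -> 10 lines: myid lawgv rvazw qtmdt cuwl lxoq krgmf wxced jxu mhyd
Hunk 6: at line 4 remove [lxoq,krgmf,wxced] add [doag,oevsf] -> 9 lines: myid lawgv rvazw qtmdt cuwl doag oevsf jxu mhyd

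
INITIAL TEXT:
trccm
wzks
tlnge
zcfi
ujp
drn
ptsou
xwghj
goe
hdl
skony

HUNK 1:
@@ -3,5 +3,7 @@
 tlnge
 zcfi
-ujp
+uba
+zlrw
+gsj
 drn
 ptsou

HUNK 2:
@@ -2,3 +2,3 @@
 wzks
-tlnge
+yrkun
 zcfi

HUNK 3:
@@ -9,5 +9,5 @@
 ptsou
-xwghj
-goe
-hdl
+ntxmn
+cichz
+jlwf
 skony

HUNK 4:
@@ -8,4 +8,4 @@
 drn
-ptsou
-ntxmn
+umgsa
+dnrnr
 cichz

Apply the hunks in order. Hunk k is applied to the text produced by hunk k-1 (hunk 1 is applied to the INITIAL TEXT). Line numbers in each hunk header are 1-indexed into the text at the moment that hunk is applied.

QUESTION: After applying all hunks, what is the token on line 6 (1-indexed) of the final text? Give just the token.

Answer: zlrw

Derivation:
Hunk 1: at line 3 remove [ujp] add [uba,zlrw,gsj] -> 13 lines: trccm wzks tlnge zcfi uba zlrw gsj drn ptsou xwghj goe hdl skony
Hunk 2: at line 2 remove [tlnge] add [yrkun] -> 13 lines: trccm wzks yrkun zcfi uba zlrw gsj drn ptsou xwghj goe hdl skony
Hunk 3: at line 9 remove [xwghj,goe,hdl] add [ntxmn,cichz,jlwf] -> 13 lines: trccm wzks yrkun zcfi uba zlrw gsj drn ptsou ntxmn cichz jlwf skony
Hunk 4: at line 8 remove [ptsou,ntxmn] add [umgsa,dnrnr] -> 13 lines: trccm wzks yrkun zcfi uba zlrw gsj drn umgsa dnrnr cichz jlwf skony
Final line 6: zlrw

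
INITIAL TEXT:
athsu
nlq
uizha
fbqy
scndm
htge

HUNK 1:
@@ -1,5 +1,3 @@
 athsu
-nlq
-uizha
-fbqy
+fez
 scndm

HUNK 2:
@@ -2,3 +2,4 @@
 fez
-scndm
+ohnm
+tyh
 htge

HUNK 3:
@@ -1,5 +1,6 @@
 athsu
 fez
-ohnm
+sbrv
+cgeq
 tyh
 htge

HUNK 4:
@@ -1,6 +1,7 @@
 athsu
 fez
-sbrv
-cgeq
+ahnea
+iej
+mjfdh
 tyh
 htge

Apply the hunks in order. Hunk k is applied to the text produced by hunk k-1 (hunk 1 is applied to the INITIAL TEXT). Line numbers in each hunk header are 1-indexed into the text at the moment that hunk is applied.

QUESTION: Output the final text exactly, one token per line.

Answer: athsu
fez
ahnea
iej
mjfdh
tyh
htge

Derivation:
Hunk 1: at line 1 remove [nlq,uizha,fbqy] add [fez] -> 4 lines: athsu fez scndm htge
Hunk 2: at line 2 remove [scndm] add [ohnm,tyh] -> 5 lines: athsu fez ohnm tyh htge
Hunk 3: at line 1 remove [ohnm] add [sbrv,cgeq] -> 6 lines: athsu fez sbrv cgeq tyh htge
Hunk 4: at line 1 remove [sbrv,cgeq] add [ahnea,iej,mjfdh] -> 7 lines: athsu fez ahnea iej mjfdh tyh htge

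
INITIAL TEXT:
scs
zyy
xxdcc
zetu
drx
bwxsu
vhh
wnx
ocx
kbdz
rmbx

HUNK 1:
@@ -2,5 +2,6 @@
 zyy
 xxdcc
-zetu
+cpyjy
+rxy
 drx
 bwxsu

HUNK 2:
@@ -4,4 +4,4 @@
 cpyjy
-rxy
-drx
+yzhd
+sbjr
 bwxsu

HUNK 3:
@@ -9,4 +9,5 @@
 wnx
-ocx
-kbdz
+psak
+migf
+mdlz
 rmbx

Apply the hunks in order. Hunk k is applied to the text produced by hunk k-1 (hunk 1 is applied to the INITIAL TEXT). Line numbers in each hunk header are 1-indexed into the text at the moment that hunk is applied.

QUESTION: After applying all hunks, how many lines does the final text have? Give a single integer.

Hunk 1: at line 2 remove [zetu] add [cpyjy,rxy] -> 12 lines: scs zyy xxdcc cpyjy rxy drx bwxsu vhh wnx ocx kbdz rmbx
Hunk 2: at line 4 remove [rxy,drx] add [yzhd,sbjr] -> 12 lines: scs zyy xxdcc cpyjy yzhd sbjr bwxsu vhh wnx ocx kbdz rmbx
Hunk 3: at line 9 remove [ocx,kbdz] add [psak,migf,mdlz] -> 13 lines: scs zyy xxdcc cpyjy yzhd sbjr bwxsu vhh wnx psak migf mdlz rmbx
Final line count: 13

Answer: 13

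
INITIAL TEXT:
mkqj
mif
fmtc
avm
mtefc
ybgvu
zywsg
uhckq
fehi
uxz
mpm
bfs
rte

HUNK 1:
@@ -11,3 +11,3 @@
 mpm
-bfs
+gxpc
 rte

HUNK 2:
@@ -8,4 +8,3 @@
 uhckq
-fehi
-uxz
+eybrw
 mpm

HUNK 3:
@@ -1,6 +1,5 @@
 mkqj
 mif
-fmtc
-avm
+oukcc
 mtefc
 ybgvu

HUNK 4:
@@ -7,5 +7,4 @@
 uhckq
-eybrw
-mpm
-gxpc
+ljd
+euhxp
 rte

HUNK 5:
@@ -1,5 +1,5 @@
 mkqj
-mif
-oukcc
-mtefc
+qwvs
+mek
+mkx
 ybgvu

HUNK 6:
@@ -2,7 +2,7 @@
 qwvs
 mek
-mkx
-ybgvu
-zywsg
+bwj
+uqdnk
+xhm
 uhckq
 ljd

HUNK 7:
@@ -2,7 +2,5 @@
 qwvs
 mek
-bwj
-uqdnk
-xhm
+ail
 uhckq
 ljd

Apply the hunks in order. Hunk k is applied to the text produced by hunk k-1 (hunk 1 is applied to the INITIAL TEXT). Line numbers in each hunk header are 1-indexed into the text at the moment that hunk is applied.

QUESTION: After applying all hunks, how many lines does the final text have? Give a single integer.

Answer: 8

Derivation:
Hunk 1: at line 11 remove [bfs] add [gxpc] -> 13 lines: mkqj mif fmtc avm mtefc ybgvu zywsg uhckq fehi uxz mpm gxpc rte
Hunk 2: at line 8 remove [fehi,uxz] add [eybrw] -> 12 lines: mkqj mif fmtc avm mtefc ybgvu zywsg uhckq eybrw mpm gxpc rte
Hunk 3: at line 1 remove [fmtc,avm] add [oukcc] -> 11 lines: mkqj mif oukcc mtefc ybgvu zywsg uhckq eybrw mpm gxpc rte
Hunk 4: at line 7 remove [eybrw,mpm,gxpc] add [ljd,euhxp] -> 10 lines: mkqj mif oukcc mtefc ybgvu zywsg uhckq ljd euhxp rte
Hunk 5: at line 1 remove [mif,oukcc,mtefc] add [qwvs,mek,mkx] -> 10 lines: mkqj qwvs mek mkx ybgvu zywsg uhckq ljd euhxp rte
Hunk 6: at line 2 remove [mkx,ybgvu,zywsg] add [bwj,uqdnk,xhm] -> 10 lines: mkqj qwvs mek bwj uqdnk xhm uhckq ljd euhxp rte
Hunk 7: at line 2 remove [bwj,uqdnk,xhm] add [ail] -> 8 lines: mkqj qwvs mek ail uhckq ljd euhxp rte
Final line count: 8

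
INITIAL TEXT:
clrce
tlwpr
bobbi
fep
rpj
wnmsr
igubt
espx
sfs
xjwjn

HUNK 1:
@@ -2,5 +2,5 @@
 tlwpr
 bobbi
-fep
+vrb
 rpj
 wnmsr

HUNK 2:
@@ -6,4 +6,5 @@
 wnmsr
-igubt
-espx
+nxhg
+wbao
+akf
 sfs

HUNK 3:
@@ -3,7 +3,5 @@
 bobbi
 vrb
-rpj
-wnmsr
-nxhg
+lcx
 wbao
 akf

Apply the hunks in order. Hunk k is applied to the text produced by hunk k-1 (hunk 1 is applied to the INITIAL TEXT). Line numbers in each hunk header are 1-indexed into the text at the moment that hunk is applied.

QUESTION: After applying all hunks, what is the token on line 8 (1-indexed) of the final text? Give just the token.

Hunk 1: at line 2 remove [fep] add [vrb] -> 10 lines: clrce tlwpr bobbi vrb rpj wnmsr igubt espx sfs xjwjn
Hunk 2: at line 6 remove [igubt,espx] add [nxhg,wbao,akf] -> 11 lines: clrce tlwpr bobbi vrb rpj wnmsr nxhg wbao akf sfs xjwjn
Hunk 3: at line 3 remove [rpj,wnmsr,nxhg] add [lcx] -> 9 lines: clrce tlwpr bobbi vrb lcx wbao akf sfs xjwjn
Final line 8: sfs

Answer: sfs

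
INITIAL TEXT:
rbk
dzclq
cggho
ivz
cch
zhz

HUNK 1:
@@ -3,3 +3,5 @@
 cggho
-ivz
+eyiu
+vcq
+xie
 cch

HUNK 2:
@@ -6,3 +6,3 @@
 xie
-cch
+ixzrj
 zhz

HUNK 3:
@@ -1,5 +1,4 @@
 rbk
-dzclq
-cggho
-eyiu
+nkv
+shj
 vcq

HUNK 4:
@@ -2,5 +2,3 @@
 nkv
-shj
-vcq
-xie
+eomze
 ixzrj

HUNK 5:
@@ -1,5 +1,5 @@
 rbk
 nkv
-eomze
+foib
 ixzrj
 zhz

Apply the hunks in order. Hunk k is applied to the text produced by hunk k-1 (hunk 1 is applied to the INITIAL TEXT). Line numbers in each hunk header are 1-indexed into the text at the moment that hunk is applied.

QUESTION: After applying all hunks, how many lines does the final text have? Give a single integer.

Answer: 5

Derivation:
Hunk 1: at line 3 remove [ivz] add [eyiu,vcq,xie] -> 8 lines: rbk dzclq cggho eyiu vcq xie cch zhz
Hunk 2: at line 6 remove [cch] add [ixzrj] -> 8 lines: rbk dzclq cggho eyiu vcq xie ixzrj zhz
Hunk 3: at line 1 remove [dzclq,cggho,eyiu] add [nkv,shj] -> 7 lines: rbk nkv shj vcq xie ixzrj zhz
Hunk 4: at line 2 remove [shj,vcq,xie] add [eomze] -> 5 lines: rbk nkv eomze ixzrj zhz
Hunk 5: at line 1 remove [eomze] add [foib] -> 5 lines: rbk nkv foib ixzrj zhz
Final line count: 5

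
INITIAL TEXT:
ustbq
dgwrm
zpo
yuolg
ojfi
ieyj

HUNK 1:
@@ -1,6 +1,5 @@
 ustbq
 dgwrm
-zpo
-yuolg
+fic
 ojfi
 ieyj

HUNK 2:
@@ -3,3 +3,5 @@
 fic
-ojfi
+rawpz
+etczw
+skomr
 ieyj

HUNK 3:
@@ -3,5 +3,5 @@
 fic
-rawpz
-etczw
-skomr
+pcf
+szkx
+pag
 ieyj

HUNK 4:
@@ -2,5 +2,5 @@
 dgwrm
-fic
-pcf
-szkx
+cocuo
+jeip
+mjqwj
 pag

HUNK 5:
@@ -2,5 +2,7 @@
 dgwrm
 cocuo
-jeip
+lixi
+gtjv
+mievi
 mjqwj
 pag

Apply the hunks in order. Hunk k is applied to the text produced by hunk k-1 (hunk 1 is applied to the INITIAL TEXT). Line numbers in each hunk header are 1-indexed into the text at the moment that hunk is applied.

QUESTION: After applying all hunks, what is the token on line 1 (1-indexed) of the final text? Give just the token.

Hunk 1: at line 1 remove [zpo,yuolg] add [fic] -> 5 lines: ustbq dgwrm fic ojfi ieyj
Hunk 2: at line 3 remove [ojfi] add [rawpz,etczw,skomr] -> 7 lines: ustbq dgwrm fic rawpz etczw skomr ieyj
Hunk 3: at line 3 remove [rawpz,etczw,skomr] add [pcf,szkx,pag] -> 7 lines: ustbq dgwrm fic pcf szkx pag ieyj
Hunk 4: at line 2 remove [fic,pcf,szkx] add [cocuo,jeip,mjqwj] -> 7 lines: ustbq dgwrm cocuo jeip mjqwj pag ieyj
Hunk 5: at line 2 remove [jeip] add [lixi,gtjv,mievi] -> 9 lines: ustbq dgwrm cocuo lixi gtjv mievi mjqwj pag ieyj
Final line 1: ustbq

Answer: ustbq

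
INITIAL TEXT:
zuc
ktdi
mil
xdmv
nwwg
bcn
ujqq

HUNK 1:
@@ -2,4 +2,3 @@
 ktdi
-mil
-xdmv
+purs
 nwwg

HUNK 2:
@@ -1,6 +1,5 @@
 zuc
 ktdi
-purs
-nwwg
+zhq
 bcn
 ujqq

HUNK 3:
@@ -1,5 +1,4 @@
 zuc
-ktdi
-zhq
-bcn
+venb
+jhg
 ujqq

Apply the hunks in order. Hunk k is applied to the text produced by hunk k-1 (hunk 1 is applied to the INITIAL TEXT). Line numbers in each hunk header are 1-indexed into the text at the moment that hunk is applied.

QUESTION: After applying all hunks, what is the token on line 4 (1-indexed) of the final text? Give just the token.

Hunk 1: at line 2 remove [mil,xdmv] add [purs] -> 6 lines: zuc ktdi purs nwwg bcn ujqq
Hunk 2: at line 1 remove [purs,nwwg] add [zhq] -> 5 lines: zuc ktdi zhq bcn ujqq
Hunk 3: at line 1 remove [ktdi,zhq,bcn] add [venb,jhg] -> 4 lines: zuc venb jhg ujqq
Final line 4: ujqq

Answer: ujqq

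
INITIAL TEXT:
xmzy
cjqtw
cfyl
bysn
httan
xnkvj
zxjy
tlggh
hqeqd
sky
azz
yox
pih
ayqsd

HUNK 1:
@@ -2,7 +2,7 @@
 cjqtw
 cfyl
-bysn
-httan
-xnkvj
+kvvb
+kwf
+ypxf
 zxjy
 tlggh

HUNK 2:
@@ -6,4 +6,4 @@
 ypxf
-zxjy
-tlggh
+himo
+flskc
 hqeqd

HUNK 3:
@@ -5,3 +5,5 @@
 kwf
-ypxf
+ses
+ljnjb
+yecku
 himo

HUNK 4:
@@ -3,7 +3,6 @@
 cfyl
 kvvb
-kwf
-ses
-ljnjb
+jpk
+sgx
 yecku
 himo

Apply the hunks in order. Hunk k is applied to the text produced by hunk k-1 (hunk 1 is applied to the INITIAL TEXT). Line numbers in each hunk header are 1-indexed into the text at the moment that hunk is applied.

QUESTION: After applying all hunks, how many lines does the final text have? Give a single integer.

Answer: 15

Derivation:
Hunk 1: at line 2 remove [bysn,httan,xnkvj] add [kvvb,kwf,ypxf] -> 14 lines: xmzy cjqtw cfyl kvvb kwf ypxf zxjy tlggh hqeqd sky azz yox pih ayqsd
Hunk 2: at line 6 remove [zxjy,tlggh] add [himo,flskc] -> 14 lines: xmzy cjqtw cfyl kvvb kwf ypxf himo flskc hqeqd sky azz yox pih ayqsd
Hunk 3: at line 5 remove [ypxf] add [ses,ljnjb,yecku] -> 16 lines: xmzy cjqtw cfyl kvvb kwf ses ljnjb yecku himo flskc hqeqd sky azz yox pih ayqsd
Hunk 4: at line 3 remove [kwf,ses,ljnjb] add [jpk,sgx] -> 15 lines: xmzy cjqtw cfyl kvvb jpk sgx yecku himo flskc hqeqd sky azz yox pih ayqsd
Final line count: 15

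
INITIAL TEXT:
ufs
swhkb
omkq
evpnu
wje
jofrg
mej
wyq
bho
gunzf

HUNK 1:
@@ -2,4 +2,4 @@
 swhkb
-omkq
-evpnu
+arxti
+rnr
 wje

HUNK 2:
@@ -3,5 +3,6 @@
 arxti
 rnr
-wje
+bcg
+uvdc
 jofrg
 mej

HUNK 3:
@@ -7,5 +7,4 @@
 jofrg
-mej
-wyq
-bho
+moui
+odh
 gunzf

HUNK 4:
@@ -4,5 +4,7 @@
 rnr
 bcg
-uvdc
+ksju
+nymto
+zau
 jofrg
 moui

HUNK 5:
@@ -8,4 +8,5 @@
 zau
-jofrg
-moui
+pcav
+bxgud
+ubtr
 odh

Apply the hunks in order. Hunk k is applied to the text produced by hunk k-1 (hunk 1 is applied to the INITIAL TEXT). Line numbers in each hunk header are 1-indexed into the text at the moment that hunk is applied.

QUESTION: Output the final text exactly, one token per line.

Hunk 1: at line 2 remove [omkq,evpnu] add [arxti,rnr] -> 10 lines: ufs swhkb arxti rnr wje jofrg mej wyq bho gunzf
Hunk 2: at line 3 remove [wje] add [bcg,uvdc] -> 11 lines: ufs swhkb arxti rnr bcg uvdc jofrg mej wyq bho gunzf
Hunk 3: at line 7 remove [mej,wyq,bho] add [moui,odh] -> 10 lines: ufs swhkb arxti rnr bcg uvdc jofrg moui odh gunzf
Hunk 4: at line 4 remove [uvdc] add [ksju,nymto,zau] -> 12 lines: ufs swhkb arxti rnr bcg ksju nymto zau jofrg moui odh gunzf
Hunk 5: at line 8 remove [jofrg,moui] add [pcav,bxgud,ubtr] -> 13 lines: ufs swhkb arxti rnr bcg ksju nymto zau pcav bxgud ubtr odh gunzf

Answer: ufs
swhkb
arxti
rnr
bcg
ksju
nymto
zau
pcav
bxgud
ubtr
odh
gunzf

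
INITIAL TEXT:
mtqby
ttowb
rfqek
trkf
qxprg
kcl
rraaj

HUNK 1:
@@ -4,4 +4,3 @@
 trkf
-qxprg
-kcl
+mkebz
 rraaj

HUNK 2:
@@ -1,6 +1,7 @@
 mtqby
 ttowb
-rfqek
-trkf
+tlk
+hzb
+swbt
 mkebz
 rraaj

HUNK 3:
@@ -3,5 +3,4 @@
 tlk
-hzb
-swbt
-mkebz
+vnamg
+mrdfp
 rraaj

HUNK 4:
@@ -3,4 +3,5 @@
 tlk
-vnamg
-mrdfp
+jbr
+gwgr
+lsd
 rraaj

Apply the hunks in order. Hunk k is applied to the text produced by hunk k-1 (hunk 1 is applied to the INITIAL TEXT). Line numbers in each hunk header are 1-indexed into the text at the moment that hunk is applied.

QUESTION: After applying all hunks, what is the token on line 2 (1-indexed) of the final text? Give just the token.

Hunk 1: at line 4 remove [qxprg,kcl] add [mkebz] -> 6 lines: mtqby ttowb rfqek trkf mkebz rraaj
Hunk 2: at line 1 remove [rfqek,trkf] add [tlk,hzb,swbt] -> 7 lines: mtqby ttowb tlk hzb swbt mkebz rraaj
Hunk 3: at line 3 remove [hzb,swbt,mkebz] add [vnamg,mrdfp] -> 6 lines: mtqby ttowb tlk vnamg mrdfp rraaj
Hunk 4: at line 3 remove [vnamg,mrdfp] add [jbr,gwgr,lsd] -> 7 lines: mtqby ttowb tlk jbr gwgr lsd rraaj
Final line 2: ttowb

Answer: ttowb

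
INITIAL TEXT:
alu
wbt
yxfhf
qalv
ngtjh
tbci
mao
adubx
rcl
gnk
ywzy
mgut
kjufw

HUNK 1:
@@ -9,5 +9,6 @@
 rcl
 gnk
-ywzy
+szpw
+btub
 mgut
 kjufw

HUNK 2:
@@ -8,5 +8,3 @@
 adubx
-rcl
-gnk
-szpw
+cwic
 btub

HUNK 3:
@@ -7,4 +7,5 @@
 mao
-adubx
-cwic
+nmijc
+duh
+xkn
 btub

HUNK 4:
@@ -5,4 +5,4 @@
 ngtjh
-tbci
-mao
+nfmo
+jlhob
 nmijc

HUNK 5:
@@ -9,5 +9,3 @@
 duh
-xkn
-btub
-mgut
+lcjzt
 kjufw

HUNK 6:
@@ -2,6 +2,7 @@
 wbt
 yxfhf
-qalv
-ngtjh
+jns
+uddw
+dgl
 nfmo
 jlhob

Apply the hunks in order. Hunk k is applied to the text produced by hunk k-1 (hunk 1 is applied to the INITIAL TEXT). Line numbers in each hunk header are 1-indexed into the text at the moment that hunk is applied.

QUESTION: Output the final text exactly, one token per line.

Answer: alu
wbt
yxfhf
jns
uddw
dgl
nfmo
jlhob
nmijc
duh
lcjzt
kjufw

Derivation:
Hunk 1: at line 9 remove [ywzy] add [szpw,btub] -> 14 lines: alu wbt yxfhf qalv ngtjh tbci mao adubx rcl gnk szpw btub mgut kjufw
Hunk 2: at line 8 remove [rcl,gnk,szpw] add [cwic] -> 12 lines: alu wbt yxfhf qalv ngtjh tbci mao adubx cwic btub mgut kjufw
Hunk 3: at line 7 remove [adubx,cwic] add [nmijc,duh,xkn] -> 13 lines: alu wbt yxfhf qalv ngtjh tbci mao nmijc duh xkn btub mgut kjufw
Hunk 4: at line 5 remove [tbci,mao] add [nfmo,jlhob] -> 13 lines: alu wbt yxfhf qalv ngtjh nfmo jlhob nmijc duh xkn btub mgut kjufw
Hunk 5: at line 9 remove [xkn,btub,mgut] add [lcjzt] -> 11 lines: alu wbt yxfhf qalv ngtjh nfmo jlhob nmijc duh lcjzt kjufw
Hunk 6: at line 2 remove [qalv,ngtjh] add [jns,uddw,dgl] -> 12 lines: alu wbt yxfhf jns uddw dgl nfmo jlhob nmijc duh lcjzt kjufw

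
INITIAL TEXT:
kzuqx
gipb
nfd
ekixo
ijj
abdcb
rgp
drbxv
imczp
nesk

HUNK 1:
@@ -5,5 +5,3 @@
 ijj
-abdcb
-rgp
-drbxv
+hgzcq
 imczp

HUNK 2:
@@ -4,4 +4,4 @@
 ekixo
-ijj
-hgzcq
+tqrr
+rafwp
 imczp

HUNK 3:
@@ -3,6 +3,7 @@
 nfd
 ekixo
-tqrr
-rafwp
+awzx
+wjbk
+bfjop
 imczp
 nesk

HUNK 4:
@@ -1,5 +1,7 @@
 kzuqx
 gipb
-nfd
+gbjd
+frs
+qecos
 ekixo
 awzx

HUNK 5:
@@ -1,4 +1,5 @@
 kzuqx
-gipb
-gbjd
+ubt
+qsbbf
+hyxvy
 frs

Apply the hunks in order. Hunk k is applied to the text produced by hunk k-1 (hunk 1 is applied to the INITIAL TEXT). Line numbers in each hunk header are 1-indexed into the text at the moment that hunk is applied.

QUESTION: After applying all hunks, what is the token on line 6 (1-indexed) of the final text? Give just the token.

Hunk 1: at line 5 remove [abdcb,rgp,drbxv] add [hgzcq] -> 8 lines: kzuqx gipb nfd ekixo ijj hgzcq imczp nesk
Hunk 2: at line 4 remove [ijj,hgzcq] add [tqrr,rafwp] -> 8 lines: kzuqx gipb nfd ekixo tqrr rafwp imczp nesk
Hunk 3: at line 3 remove [tqrr,rafwp] add [awzx,wjbk,bfjop] -> 9 lines: kzuqx gipb nfd ekixo awzx wjbk bfjop imczp nesk
Hunk 4: at line 1 remove [nfd] add [gbjd,frs,qecos] -> 11 lines: kzuqx gipb gbjd frs qecos ekixo awzx wjbk bfjop imczp nesk
Hunk 5: at line 1 remove [gipb,gbjd] add [ubt,qsbbf,hyxvy] -> 12 lines: kzuqx ubt qsbbf hyxvy frs qecos ekixo awzx wjbk bfjop imczp nesk
Final line 6: qecos

Answer: qecos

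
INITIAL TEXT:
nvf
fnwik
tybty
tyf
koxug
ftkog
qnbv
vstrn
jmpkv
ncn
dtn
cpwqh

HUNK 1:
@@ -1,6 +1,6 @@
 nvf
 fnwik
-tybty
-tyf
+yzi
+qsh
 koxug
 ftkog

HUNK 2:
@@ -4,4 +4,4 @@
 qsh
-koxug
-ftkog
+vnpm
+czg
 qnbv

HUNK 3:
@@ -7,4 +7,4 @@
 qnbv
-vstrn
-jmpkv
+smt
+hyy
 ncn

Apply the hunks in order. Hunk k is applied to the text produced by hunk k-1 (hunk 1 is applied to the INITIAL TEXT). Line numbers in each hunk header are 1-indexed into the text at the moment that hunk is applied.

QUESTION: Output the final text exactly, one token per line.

Hunk 1: at line 1 remove [tybty,tyf] add [yzi,qsh] -> 12 lines: nvf fnwik yzi qsh koxug ftkog qnbv vstrn jmpkv ncn dtn cpwqh
Hunk 2: at line 4 remove [koxug,ftkog] add [vnpm,czg] -> 12 lines: nvf fnwik yzi qsh vnpm czg qnbv vstrn jmpkv ncn dtn cpwqh
Hunk 3: at line 7 remove [vstrn,jmpkv] add [smt,hyy] -> 12 lines: nvf fnwik yzi qsh vnpm czg qnbv smt hyy ncn dtn cpwqh

Answer: nvf
fnwik
yzi
qsh
vnpm
czg
qnbv
smt
hyy
ncn
dtn
cpwqh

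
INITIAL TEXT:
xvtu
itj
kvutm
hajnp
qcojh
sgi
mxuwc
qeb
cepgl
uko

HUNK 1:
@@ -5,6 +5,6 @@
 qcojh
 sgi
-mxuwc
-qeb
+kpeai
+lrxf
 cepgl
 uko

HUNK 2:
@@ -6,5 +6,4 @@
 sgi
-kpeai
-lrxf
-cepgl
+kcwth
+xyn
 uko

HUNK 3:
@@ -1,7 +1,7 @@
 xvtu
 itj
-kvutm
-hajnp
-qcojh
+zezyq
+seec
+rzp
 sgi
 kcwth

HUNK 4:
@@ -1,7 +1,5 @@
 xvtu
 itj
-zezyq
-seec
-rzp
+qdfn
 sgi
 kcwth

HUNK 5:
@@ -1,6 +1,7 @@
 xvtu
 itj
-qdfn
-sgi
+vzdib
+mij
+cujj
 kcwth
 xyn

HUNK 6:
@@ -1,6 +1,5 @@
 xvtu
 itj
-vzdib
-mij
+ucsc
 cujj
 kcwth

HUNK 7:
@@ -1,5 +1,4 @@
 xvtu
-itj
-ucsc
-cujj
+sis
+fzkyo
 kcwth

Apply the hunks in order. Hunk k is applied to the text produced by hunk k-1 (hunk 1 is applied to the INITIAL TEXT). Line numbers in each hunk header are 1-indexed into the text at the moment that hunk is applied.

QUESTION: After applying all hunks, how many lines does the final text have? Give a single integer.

Answer: 6

Derivation:
Hunk 1: at line 5 remove [mxuwc,qeb] add [kpeai,lrxf] -> 10 lines: xvtu itj kvutm hajnp qcojh sgi kpeai lrxf cepgl uko
Hunk 2: at line 6 remove [kpeai,lrxf,cepgl] add [kcwth,xyn] -> 9 lines: xvtu itj kvutm hajnp qcojh sgi kcwth xyn uko
Hunk 3: at line 1 remove [kvutm,hajnp,qcojh] add [zezyq,seec,rzp] -> 9 lines: xvtu itj zezyq seec rzp sgi kcwth xyn uko
Hunk 4: at line 1 remove [zezyq,seec,rzp] add [qdfn] -> 7 lines: xvtu itj qdfn sgi kcwth xyn uko
Hunk 5: at line 1 remove [qdfn,sgi] add [vzdib,mij,cujj] -> 8 lines: xvtu itj vzdib mij cujj kcwth xyn uko
Hunk 6: at line 1 remove [vzdib,mij] add [ucsc] -> 7 lines: xvtu itj ucsc cujj kcwth xyn uko
Hunk 7: at line 1 remove [itj,ucsc,cujj] add [sis,fzkyo] -> 6 lines: xvtu sis fzkyo kcwth xyn uko
Final line count: 6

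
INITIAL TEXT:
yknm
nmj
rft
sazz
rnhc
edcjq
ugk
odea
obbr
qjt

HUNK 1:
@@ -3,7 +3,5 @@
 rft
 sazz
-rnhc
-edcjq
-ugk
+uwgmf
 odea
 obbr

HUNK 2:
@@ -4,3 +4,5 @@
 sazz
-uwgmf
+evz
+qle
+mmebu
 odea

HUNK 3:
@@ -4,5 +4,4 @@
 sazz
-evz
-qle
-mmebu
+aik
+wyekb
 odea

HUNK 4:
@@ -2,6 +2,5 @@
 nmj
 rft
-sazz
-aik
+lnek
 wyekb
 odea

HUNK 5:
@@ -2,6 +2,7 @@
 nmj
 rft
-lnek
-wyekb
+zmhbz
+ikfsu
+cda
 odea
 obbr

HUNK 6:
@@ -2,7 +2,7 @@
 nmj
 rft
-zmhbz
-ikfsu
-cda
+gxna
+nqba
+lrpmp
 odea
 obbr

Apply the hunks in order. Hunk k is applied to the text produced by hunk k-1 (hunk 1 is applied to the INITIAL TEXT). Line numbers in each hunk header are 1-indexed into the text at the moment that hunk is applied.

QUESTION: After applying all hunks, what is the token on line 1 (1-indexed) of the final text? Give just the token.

Hunk 1: at line 3 remove [rnhc,edcjq,ugk] add [uwgmf] -> 8 lines: yknm nmj rft sazz uwgmf odea obbr qjt
Hunk 2: at line 4 remove [uwgmf] add [evz,qle,mmebu] -> 10 lines: yknm nmj rft sazz evz qle mmebu odea obbr qjt
Hunk 3: at line 4 remove [evz,qle,mmebu] add [aik,wyekb] -> 9 lines: yknm nmj rft sazz aik wyekb odea obbr qjt
Hunk 4: at line 2 remove [sazz,aik] add [lnek] -> 8 lines: yknm nmj rft lnek wyekb odea obbr qjt
Hunk 5: at line 2 remove [lnek,wyekb] add [zmhbz,ikfsu,cda] -> 9 lines: yknm nmj rft zmhbz ikfsu cda odea obbr qjt
Hunk 6: at line 2 remove [zmhbz,ikfsu,cda] add [gxna,nqba,lrpmp] -> 9 lines: yknm nmj rft gxna nqba lrpmp odea obbr qjt
Final line 1: yknm

Answer: yknm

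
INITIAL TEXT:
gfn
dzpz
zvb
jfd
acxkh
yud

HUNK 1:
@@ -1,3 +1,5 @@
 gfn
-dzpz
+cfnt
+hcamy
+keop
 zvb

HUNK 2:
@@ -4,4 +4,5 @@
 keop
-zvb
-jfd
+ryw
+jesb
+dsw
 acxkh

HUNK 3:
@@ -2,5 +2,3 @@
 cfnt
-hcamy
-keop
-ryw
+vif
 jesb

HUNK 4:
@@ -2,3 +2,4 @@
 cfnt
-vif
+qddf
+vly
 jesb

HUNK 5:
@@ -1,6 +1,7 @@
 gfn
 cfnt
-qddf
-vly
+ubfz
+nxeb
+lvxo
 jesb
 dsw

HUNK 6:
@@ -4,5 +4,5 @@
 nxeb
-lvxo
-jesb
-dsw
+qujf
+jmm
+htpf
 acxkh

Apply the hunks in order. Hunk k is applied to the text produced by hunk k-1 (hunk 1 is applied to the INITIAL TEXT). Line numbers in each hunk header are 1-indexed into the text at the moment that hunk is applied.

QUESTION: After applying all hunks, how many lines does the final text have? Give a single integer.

Answer: 9

Derivation:
Hunk 1: at line 1 remove [dzpz] add [cfnt,hcamy,keop] -> 8 lines: gfn cfnt hcamy keop zvb jfd acxkh yud
Hunk 2: at line 4 remove [zvb,jfd] add [ryw,jesb,dsw] -> 9 lines: gfn cfnt hcamy keop ryw jesb dsw acxkh yud
Hunk 3: at line 2 remove [hcamy,keop,ryw] add [vif] -> 7 lines: gfn cfnt vif jesb dsw acxkh yud
Hunk 4: at line 2 remove [vif] add [qddf,vly] -> 8 lines: gfn cfnt qddf vly jesb dsw acxkh yud
Hunk 5: at line 1 remove [qddf,vly] add [ubfz,nxeb,lvxo] -> 9 lines: gfn cfnt ubfz nxeb lvxo jesb dsw acxkh yud
Hunk 6: at line 4 remove [lvxo,jesb,dsw] add [qujf,jmm,htpf] -> 9 lines: gfn cfnt ubfz nxeb qujf jmm htpf acxkh yud
Final line count: 9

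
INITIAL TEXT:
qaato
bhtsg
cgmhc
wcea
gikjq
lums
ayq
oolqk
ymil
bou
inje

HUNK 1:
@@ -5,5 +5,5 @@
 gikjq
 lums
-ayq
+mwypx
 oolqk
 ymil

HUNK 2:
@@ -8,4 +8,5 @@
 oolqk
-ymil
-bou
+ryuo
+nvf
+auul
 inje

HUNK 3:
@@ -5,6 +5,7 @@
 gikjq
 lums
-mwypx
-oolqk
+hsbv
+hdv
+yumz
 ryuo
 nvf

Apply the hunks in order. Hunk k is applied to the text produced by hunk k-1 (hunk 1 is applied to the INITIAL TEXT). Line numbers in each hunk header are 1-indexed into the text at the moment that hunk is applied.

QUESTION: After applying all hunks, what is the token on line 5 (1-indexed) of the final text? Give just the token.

Hunk 1: at line 5 remove [ayq] add [mwypx] -> 11 lines: qaato bhtsg cgmhc wcea gikjq lums mwypx oolqk ymil bou inje
Hunk 2: at line 8 remove [ymil,bou] add [ryuo,nvf,auul] -> 12 lines: qaato bhtsg cgmhc wcea gikjq lums mwypx oolqk ryuo nvf auul inje
Hunk 3: at line 5 remove [mwypx,oolqk] add [hsbv,hdv,yumz] -> 13 lines: qaato bhtsg cgmhc wcea gikjq lums hsbv hdv yumz ryuo nvf auul inje
Final line 5: gikjq

Answer: gikjq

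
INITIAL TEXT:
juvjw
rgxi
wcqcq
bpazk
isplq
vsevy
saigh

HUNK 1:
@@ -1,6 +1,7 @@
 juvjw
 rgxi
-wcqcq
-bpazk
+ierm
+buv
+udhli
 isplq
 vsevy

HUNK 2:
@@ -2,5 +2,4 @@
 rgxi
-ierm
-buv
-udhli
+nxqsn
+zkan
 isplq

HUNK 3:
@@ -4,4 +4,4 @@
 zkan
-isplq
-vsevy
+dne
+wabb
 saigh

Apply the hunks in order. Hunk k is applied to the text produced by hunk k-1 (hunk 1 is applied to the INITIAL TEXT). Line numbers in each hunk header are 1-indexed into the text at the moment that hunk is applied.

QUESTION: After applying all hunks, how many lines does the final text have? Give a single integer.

Answer: 7

Derivation:
Hunk 1: at line 1 remove [wcqcq,bpazk] add [ierm,buv,udhli] -> 8 lines: juvjw rgxi ierm buv udhli isplq vsevy saigh
Hunk 2: at line 2 remove [ierm,buv,udhli] add [nxqsn,zkan] -> 7 lines: juvjw rgxi nxqsn zkan isplq vsevy saigh
Hunk 3: at line 4 remove [isplq,vsevy] add [dne,wabb] -> 7 lines: juvjw rgxi nxqsn zkan dne wabb saigh
Final line count: 7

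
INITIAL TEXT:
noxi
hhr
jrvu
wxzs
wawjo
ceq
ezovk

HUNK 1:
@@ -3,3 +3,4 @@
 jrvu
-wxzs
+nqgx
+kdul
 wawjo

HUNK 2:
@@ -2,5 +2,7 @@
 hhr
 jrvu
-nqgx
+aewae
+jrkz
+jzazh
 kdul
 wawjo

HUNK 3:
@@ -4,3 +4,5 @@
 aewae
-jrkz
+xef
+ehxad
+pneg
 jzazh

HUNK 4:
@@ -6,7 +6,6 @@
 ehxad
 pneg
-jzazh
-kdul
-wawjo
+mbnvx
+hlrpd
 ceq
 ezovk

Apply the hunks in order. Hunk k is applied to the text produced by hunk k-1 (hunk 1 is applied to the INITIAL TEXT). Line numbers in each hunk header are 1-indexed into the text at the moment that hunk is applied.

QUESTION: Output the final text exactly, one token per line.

Hunk 1: at line 3 remove [wxzs] add [nqgx,kdul] -> 8 lines: noxi hhr jrvu nqgx kdul wawjo ceq ezovk
Hunk 2: at line 2 remove [nqgx] add [aewae,jrkz,jzazh] -> 10 lines: noxi hhr jrvu aewae jrkz jzazh kdul wawjo ceq ezovk
Hunk 3: at line 4 remove [jrkz] add [xef,ehxad,pneg] -> 12 lines: noxi hhr jrvu aewae xef ehxad pneg jzazh kdul wawjo ceq ezovk
Hunk 4: at line 6 remove [jzazh,kdul,wawjo] add [mbnvx,hlrpd] -> 11 lines: noxi hhr jrvu aewae xef ehxad pneg mbnvx hlrpd ceq ezovk

Answer: noxi
hhr
jrvu
aewae
xef
ehxad
pneg
mbnvx
hlrpd
ceq
ezovk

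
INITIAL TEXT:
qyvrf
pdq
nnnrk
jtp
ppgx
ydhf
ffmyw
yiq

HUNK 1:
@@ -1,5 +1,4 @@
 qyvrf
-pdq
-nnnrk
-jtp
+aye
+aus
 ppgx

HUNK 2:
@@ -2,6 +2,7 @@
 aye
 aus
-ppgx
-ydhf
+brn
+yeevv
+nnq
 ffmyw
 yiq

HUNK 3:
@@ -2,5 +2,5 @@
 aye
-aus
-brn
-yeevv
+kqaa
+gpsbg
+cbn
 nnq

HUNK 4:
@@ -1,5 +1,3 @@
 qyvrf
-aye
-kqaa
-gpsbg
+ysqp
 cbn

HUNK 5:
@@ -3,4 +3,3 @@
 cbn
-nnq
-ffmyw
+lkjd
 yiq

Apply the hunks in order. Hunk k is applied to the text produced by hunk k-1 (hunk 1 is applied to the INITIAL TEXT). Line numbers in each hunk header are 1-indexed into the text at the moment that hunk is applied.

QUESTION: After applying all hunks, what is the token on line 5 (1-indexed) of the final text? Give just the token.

Answer: yiq

Derivation:
Hunk 1: at line 1 remove [pdq,nnnrk,jtp] add [aye,aus] -> 7 lines: qyvrf aye aus ppgx ydhf ffmyw yiq
Hunk 2: at line 2 remove [ppgx,ydhf] add [brn,yeevv,nnq] -> 8 lines: qyvrf aye aus brn yeevv nnq ffmyw yiq
Hunk 3: at line 2 remove [aus,brn,yeevv] add [kqaa,gpsbg,cbn] -> 8 lines: qyvrf aye kqaa gpsbg cbn nnq ffmyw yiq
Hunk 4: at line 1 remove [aye,kqaa,gpsbg] add [ysqp] -> 6 lines: qyvrf ysqp cbn nnq ffmyw yiq
Hunk 5: at line 3 remove [nnq,ffmyw] add [lkjd] -> 5 lines: qyvrf ysqp cbn lkjd yiq
Final line 5: yiq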